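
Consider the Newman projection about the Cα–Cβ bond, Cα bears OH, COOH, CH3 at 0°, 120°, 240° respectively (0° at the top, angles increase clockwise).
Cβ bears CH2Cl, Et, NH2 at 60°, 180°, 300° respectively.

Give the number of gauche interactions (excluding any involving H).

6

Non-H gauche pairs: OH(0°)/CH2Cl(60°); OH(0°)/NH2(300°); COOH(120°)/CH2Cl(60°); COOH(120°)/Et(180°); CH3(240°)/Et(180°); CH3(240°)/NH2(300°) — 6 interactions.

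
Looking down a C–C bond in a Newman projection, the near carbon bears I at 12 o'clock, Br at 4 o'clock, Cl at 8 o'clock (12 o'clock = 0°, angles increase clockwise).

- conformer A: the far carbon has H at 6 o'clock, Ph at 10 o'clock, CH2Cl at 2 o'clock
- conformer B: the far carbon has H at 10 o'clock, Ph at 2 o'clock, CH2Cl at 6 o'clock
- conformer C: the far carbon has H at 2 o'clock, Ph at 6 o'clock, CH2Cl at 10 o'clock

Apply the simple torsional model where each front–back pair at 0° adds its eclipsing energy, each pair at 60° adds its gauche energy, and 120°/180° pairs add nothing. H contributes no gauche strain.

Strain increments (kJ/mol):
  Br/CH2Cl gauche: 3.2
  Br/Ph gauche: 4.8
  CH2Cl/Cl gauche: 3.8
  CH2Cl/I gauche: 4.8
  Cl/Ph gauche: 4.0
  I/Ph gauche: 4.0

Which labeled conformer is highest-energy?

C

A (staggered): I(0°)/Ph(300°) gauche 4.0; I(0°)/CH2Cl(60°) gauche 4.8; Br(120°)/CH2Cl(60°) gauche 3.2; Cl(240°)/Ph(300°) gauche 4.0 → 16.0 kJ/mol.
B (staggered): I(0°)/Ph(60°) gauche 4.0; Br(120°)/Ph(60°) gauche 4.8; Br(120°)/CH2Cl(180°) gauche 3.2; Cl(240°)/CH2Cl(180°) gauche 3.8 → 15.8 kJ/mol.
C (staggered): I(0°)/CH2Cl(300°) gauche 4.8; Br(120°)/Ph(180°) gauche 4.8; Cl(240°)/Ph(180°) gauche 4.0; Cl(240°)/CH2Cl(300°) gauche 3.8 → 17.4 kJ/mol.
C has the highest total (17.4 kJ/mol).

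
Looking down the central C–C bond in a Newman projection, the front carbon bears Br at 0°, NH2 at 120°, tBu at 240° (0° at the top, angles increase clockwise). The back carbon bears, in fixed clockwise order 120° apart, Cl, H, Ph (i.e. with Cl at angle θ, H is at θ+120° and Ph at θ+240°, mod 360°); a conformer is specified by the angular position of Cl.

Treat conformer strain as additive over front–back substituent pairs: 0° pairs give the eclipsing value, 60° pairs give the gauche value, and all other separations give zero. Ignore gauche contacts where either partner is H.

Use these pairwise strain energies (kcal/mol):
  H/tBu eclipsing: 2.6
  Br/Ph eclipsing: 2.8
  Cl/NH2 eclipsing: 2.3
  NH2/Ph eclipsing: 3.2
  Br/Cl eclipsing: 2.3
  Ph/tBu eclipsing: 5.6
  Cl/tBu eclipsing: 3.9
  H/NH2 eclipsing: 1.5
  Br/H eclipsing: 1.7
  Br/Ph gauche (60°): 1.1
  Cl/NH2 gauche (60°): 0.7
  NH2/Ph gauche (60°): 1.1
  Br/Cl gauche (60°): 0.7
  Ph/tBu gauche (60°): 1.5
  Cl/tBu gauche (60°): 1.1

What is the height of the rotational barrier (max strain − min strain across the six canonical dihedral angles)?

5.4 kcal/mol

Cl at 0° (eclipsed): Br–Cl eclipsed, NH2–H eclipsed, tBu–Ph eclipsed; 2.3 + 1.5 + 5.6 = 9.4 kcal/mol.
Cl at 60° (staggered): Br–Cl gauche, Br–Ph gauche, NH2–Cl gauche, tBu–Ph gauche; 0.7 + 1.1 + 0.7 + 1.5 = 4.0 kcal/mol.
Cl at 120° (eclipsed): Br–Ph eclipsed, NH2–Cl eclipsed, tBu–H eclipsed; 2.8 + 2.3 + 2.6 = 7.7 kcal/mol.
Cl at 180° (staggered): Br–Ph gauche, NH2–Cl gauche, NH2–Ph gauche, tBu–Cl gauche; 1.1 + 0.7 + 1.1 + 1.1 = 4.0 kcal/mol.
Cl at 240° (eclipsed): Br–H eclipsed, NH2–Ph eclipsed, tBu–Cl eclipsed; 1.7 + 3.2 + 3.9 = 8.8 kcal/mol.
Cl at 300° (staggered): Br–Cl gauche, NH2–Ph gauche, tBu–Cl gauche, tBu–Ph gauche; 0.7 + 1.1 + 1.1 + 1.5 = 4.4 kcal/mol.
Max at 0° (9.4 kcal/mol), min at 60° (4.0 kcal/mol); barrier = 5.4 kcal/mol.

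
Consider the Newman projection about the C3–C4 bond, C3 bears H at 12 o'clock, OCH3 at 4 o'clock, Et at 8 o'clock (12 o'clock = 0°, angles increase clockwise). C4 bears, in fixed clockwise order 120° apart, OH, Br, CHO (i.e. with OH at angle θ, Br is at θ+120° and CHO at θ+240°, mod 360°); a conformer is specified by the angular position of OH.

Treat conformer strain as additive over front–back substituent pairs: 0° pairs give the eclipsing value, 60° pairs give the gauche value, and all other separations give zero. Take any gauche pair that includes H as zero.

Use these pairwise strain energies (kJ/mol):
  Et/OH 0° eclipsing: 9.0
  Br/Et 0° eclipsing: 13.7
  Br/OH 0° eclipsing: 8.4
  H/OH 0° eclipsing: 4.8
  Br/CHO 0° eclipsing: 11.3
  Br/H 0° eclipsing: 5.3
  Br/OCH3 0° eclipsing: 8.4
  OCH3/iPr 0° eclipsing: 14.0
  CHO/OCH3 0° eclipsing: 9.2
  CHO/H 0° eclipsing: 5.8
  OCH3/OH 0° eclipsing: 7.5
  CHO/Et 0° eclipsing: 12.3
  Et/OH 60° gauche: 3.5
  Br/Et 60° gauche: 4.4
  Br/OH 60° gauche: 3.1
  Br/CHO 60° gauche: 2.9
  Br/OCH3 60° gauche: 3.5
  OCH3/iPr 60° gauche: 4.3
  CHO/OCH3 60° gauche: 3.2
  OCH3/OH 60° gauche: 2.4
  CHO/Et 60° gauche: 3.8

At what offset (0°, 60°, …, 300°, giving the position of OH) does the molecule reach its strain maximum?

OH at 0° (eclipsed): H–OH eclipsed, OCH3–Br eclipsed, Et–CHO eclipsed; 4.8 + 8.4 + 12.3 = 25.5 kJ/mol.
OH at 60° (staggered): OCH3–OH gauche, OCH3–Br gauche, Et–Br gauche, Et–CHO gauche; 2.4 + 3.5 + 4.4 + 3.8 = 14.1 kJ/mol.
OH at 120° (eclipsed): H–CHO eclipsed, OCH3–OH eclipsed, Et–Br eclipsed; 5.8 + 7.5 + 13.7 = 27.0 kJ/mol.
OH at 180° (staggered): OCH3–OH gauche, OCH3–CHO gauche, Et–OH gauche, Et–Br gauche; 2.4 + 3.2 + 3.5 + 4.4 = 13.5 kJ/mol.
OH at 240° (eclipsed): H–Br eclipsed, OCH3–CHO eclipsed, Et–OH eclipsed; 5.3 + 9.2 + 9.0 = 23.5 kJ/mol.
OH at 300° (staggered): OCH3–Br gauche, OCH3–CHO gauche, Et–OH gauche, Et–CHO gauche; 3.5 + 3.2 + 3.5 + 3.8 = 14.0 kJ/mol.
The maximum (27.0 kJ/mol) occurs with OH at 120°.

120°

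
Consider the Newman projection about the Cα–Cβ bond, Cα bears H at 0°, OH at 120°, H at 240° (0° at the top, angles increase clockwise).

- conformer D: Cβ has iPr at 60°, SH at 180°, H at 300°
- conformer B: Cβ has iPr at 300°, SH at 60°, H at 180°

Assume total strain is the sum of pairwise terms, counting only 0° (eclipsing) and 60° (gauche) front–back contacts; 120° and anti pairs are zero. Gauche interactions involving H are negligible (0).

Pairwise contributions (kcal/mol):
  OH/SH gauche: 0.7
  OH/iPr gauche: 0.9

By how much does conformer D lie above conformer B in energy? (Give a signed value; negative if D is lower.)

D (staggered): OH–iPr gauche, OH–SH gauche; 0.9 + 0.7 = 1.6 kcal/mol.
B (staggered): OH–SH gauche; 0.7 = 0.7 kcal/mol.
E(D) − E(B) = 1.6 − 0.7 = +0.9 kcal/mol.

+0.9 kcal/mol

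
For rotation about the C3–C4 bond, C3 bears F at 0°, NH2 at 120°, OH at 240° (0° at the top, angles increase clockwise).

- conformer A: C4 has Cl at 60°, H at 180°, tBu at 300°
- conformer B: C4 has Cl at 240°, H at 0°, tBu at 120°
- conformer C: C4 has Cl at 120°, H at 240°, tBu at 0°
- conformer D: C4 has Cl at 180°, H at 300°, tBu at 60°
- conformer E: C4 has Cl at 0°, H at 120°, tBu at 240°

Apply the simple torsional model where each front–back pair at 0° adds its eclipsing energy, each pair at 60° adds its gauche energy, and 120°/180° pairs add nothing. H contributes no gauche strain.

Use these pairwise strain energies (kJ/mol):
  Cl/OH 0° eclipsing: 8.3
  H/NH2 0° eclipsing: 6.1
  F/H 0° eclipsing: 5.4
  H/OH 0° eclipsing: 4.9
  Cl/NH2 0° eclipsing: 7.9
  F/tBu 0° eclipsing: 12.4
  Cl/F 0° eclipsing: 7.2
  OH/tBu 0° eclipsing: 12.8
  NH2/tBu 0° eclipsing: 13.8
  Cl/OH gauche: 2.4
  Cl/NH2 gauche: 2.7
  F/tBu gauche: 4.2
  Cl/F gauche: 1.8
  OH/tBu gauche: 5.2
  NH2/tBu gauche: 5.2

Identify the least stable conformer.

B

A (staggered): F(0°)/Cl(60°) gauche 1.8; F(0°)/tBu(300°) gauche 4.2; NH2(120°)/Cl(60°) gauche 2.7; OH(240°)/tBu(300°) gauche 5.2 → 13.9 kJ/mol.
B (eclipsed): F(0°)/H(0°) eclipsed 5.4; NH2(120°)/tBu(120°) eclipsed 13.8; OH(240°)/Cl(240°) eclipsed 8.3 → 27.5 kJ/mol.
C (eclipsed): F(0°)/tBu(0°) eclipsed 12.4; NH2(120°)/Cl(120°) eclipsed 7.9; OH(240°)/H(240°) eclipsed 4.9 → 25.2 kJ/mol.
D (staggered): F(0°)/tBu(60°) gauche 4.2; NH2(120°)/Cl(180°) gauche 2.7; NH2(120°)/tBu(60°) gauche 5.2; OH(240°)/Cl(180°) gauche 2.4 → 14.5 kJ/mol.
E (eclipsed): F(0°)/Cl(0°) eclipsed 7.2; NH2(120°)/H(120°) eclipsed 6.1; OH(240°)/tBu(240°) eclipsed 12.8 → 26.1 kJ/mol.
B has the highest total (27.5 kJ/mol).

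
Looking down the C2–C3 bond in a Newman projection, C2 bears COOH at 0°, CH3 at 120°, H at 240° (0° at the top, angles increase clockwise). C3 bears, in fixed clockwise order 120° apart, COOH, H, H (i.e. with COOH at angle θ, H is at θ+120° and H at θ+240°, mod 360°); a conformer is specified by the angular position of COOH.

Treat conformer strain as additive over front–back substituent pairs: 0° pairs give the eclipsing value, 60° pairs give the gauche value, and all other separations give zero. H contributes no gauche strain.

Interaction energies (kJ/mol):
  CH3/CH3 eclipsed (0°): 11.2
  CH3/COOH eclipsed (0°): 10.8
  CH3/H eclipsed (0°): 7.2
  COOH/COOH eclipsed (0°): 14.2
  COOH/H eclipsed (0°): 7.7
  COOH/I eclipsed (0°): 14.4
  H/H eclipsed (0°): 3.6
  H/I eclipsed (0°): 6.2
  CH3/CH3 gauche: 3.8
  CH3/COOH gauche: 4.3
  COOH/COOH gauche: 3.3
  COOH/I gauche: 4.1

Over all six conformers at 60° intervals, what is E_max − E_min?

COOH at 0° (eclipsed): COOH(0°)/COOH(0°) eclipsed 14.2; CH3(120°)/H(120°) eclipsed 7.2; H(240°)/H(240°) eclipsed 3.6 → 25.0 kJ/mol.
COOH at 60° (staggered): COOH(0°)/COOH(60°) gauche 3.3; CH3(120°)/COOH(60°) gauche 4.3 → 7.6 kJ/mol.
COOH at 120° (eclipsed): COOH(0°)/H(0°) eclipsed 7.7; CH3(120°)/COOH(120°) eclipsed 10.8; H(240°)/H(240°) eclipsed 3.6 → 22.1 kJ/mol.
COOH at 180° (staggered): CH3(120°)/COOH(180°) gauche 4.3 → 4.3 kJ/mol.
COOH at 240° (eclipsed): COOH(0°)/H(0°) eclipsed 7.7; CH3(120°)/H(120°) eclipsed 7.2; H(240°)/COOH(240°) eclipsed 7.7 → 22.6 kJ/mol.
COOH at 300° (staggered): COOH(0°)/COOH(300°) gauche 3.3 → 3.3 kJ/mol.
Max at 0° (25.0 kJ/mol), min at 300° (3.3 kJ/mol); barrier = 21.7 kJ/mol.

21.7 kJ/mol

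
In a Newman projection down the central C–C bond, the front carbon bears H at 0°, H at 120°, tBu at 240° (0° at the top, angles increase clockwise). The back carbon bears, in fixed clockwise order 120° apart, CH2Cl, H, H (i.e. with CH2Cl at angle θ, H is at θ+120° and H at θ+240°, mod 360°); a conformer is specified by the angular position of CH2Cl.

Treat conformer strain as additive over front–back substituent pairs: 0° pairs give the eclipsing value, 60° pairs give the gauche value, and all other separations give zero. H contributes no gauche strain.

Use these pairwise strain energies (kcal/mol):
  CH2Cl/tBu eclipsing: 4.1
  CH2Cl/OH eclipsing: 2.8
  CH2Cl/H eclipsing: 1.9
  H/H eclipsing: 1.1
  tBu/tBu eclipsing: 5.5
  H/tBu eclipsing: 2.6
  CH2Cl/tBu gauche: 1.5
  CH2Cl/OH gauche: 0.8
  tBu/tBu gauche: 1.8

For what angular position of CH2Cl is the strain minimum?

60°

CH2Cl at 0° is eclipsed. H at 0° is eclipsed with CH2Cl at 0° (1.9); H at 120° is eclipsed with H at 120° (1.1); tBu at 240° is eclipsed with H at 240° (2.6). Total 5.6 kcal/mol.
CH2Cl at 60° (staggered): no non-H gauche contacts → 0.0 kcal/mol.
CH2Cl at 120° is eclipsed. H at 0° is eclipsed with H at 0° (1.1); H at 120° is eclipsed with CH2Cl at 120° (1.9); tBu at 240° is eclipsed with H at 240° (2.6). Total 5.6 kcal/mol.
CH2Cl at 180° is staggered. tBu at 240° is gauche with CH2Cl at 180° (1.5). Total 1.5 kcal/mol.
CH2Cl at 240° is eclipsed. H at 0° is eclipsed with H at 0° (1.1); H at 120° is eclipsed with H at 120° (1.1); tBu at 240° is eclipsed with CH2Cl at 240° (4.1). Total 6.3 kcal/mol.
CH2Cl at 300° is staggered. tBu at 240° is gauche with CH2Cl at 300° (1.5). Total 1.5 kcal/mol.
The minimum (0.0 kcal/mol) occurs with CH2Cl at 60°.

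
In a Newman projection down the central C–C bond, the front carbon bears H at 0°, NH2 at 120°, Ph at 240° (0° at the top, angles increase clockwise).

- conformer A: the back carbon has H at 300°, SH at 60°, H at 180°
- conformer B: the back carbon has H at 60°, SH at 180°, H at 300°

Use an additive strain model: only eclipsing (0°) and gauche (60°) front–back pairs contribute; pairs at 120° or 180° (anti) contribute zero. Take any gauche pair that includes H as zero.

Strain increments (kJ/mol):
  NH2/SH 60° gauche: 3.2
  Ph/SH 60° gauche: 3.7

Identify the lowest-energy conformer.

A

A (staggered): NH2–SH gauche; 3.2 = 3.2 kJ/mol.
B (staggered): NH2–SH gauche, Ph–SH gauche; 3.2 + 3.7 = 6.9 kJ/mol.
A has the lowest total (3.2 kJ/mol).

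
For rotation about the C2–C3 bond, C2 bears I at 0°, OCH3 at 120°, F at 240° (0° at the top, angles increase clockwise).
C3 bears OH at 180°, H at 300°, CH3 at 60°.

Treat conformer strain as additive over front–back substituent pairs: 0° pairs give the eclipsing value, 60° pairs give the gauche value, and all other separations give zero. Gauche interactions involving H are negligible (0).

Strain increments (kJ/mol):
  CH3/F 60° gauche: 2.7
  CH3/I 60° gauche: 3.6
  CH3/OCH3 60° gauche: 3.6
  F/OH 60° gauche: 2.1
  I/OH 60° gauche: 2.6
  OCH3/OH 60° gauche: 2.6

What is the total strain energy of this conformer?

11.9 kJ/mol

This conformer (staggered): I–CH3 gauche, OCH3–OH gauche, OCH3–CH3 gauche, F–OH gauche; 3.6 + 2.6 + 3.6 + 2.1 = 11.9 kJ/mol.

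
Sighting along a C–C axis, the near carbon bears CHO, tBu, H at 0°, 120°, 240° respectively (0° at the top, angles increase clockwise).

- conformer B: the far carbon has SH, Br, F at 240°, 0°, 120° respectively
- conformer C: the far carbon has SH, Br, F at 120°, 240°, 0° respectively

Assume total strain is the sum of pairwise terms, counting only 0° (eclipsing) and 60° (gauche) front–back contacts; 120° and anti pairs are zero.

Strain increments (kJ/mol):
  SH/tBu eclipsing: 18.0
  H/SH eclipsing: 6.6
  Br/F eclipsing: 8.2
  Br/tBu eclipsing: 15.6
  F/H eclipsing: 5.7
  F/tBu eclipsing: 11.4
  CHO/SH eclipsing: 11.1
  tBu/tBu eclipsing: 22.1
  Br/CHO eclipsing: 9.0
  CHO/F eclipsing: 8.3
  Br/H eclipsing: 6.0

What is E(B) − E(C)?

-5.3 kJ/mol

B is eclipsed. CHO at 0° is eclipsed with Br at 0° (9.0); tBu at 120° is eclipsed with F at 120° (11.4); H at 240° is eclipsed with SH at 240° (6.6). Total 27.0 kJ/mol.
C is eclipsed. CHO at 0° is eclipsed with F at 0° (8.3); tBu at 120° is eclipsed with SH at 120° (18.0); H at 240° is eclipsed with Br at 240° (6.0). Total 32.3 kJ/mol.
E(B) − E(C) = 27.0 − 32.3 = -5.3 kJ/mol.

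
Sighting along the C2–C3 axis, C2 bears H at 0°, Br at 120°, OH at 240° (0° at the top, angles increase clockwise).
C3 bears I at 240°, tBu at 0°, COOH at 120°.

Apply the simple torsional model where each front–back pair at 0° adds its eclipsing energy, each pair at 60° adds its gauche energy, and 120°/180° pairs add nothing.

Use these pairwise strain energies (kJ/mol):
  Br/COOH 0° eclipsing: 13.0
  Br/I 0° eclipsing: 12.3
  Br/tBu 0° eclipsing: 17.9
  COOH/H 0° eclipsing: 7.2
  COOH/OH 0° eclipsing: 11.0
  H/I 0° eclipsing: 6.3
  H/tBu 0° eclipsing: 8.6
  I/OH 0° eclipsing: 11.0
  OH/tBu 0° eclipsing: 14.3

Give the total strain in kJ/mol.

32.6 kJ/mol

This conformer (eclipsed): H–tBu eclipsed, Br–COOH eclipsed, OH–I eclipsed; 8.6 + 13.0 + 11.0 = 32.6 kJ/mol.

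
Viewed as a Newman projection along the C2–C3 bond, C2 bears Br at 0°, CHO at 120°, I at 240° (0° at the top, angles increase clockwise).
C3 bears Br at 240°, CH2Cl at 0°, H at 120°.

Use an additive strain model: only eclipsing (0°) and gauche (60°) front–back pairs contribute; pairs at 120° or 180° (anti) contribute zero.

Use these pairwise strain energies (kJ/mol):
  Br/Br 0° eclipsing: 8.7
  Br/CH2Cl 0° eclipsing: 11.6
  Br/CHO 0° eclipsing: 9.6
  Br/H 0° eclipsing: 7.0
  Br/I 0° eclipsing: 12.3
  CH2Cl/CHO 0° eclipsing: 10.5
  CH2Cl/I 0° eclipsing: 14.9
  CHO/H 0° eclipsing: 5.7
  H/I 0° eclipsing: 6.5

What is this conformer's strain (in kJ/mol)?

This conformer (eclipsed): Br–CH2Cl eclipsed, CHO–H eclipsed, I–Br eclipsed; 11.6 + 5.7 + 12.3 = 29.6 kJ/mol.

29.6 kJ/mol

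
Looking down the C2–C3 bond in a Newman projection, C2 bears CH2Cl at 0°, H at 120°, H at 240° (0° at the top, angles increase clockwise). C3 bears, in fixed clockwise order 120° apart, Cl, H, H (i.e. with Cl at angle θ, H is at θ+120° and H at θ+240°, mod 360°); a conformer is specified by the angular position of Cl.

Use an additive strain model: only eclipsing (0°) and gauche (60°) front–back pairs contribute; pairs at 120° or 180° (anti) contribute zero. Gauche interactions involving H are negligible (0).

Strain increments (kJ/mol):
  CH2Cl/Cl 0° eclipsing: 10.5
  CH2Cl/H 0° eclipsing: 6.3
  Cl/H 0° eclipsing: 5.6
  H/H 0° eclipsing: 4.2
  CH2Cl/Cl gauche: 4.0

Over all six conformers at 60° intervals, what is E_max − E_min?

18.9 kJ/mol

Cl at 0° (eclipsed): CH2Cl–Cl eclipsed, H–H eclipsed, H–H eclipsed; 10.5 + 4.2 + 4.2 = 18.9 kJ/mol.
Cl at 60° (staggered): CH2Cl–Cl gauche; 4.0 = 4.0 kJ/mol.
Cl at 120° (eclipsed): CH2Cl–H eclipsed, H–Cl eclipsed, H–H eclipsed; 6.3 + 5.6 + 4.2 = 16.1 kJ/mol.
Cl at 180° (staggered): no non-H gauche contacts → 0.0 kJ/mol.
Cl at 240° (eclipsed): CH2Cl–H eclipsed, H–H eclipsed, H–Cl eclipsed; 6.3 + 4.2 + 5.6 = 16.1 kJ/mol.
Cl at 300° (staggered): CH2Cl–Cl gauche; 4.0 = 4.0 kJ/mol.
Max at 0° (18.9 kJ/mol), min at 180° (0.0 kJ/mol); barrier = 18.9 kJ/mol.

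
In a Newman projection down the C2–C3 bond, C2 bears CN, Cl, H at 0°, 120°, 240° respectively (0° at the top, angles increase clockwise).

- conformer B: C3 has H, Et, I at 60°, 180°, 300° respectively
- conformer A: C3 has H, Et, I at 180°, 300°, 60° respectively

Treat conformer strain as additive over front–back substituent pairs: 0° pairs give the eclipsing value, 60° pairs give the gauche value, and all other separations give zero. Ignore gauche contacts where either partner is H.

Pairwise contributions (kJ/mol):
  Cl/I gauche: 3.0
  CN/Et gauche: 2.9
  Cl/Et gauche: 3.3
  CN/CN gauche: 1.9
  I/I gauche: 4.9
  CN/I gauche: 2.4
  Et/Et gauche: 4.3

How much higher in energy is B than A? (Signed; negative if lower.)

-2.6 kJ/mol

B (staggered): CN–I gauche, Cl–Et gauche; 2.4 + 3.3 = 5.7 kJ/mol.
A (staggered): CN–Et gauche, CN–I gauche, Cl–I gauche; 2.9 + 2.4 + 3.0 = 8.3 kJ/mol.
E(B) − E(A) = 5.7 − 8.3 = -2.6 kJ/mol.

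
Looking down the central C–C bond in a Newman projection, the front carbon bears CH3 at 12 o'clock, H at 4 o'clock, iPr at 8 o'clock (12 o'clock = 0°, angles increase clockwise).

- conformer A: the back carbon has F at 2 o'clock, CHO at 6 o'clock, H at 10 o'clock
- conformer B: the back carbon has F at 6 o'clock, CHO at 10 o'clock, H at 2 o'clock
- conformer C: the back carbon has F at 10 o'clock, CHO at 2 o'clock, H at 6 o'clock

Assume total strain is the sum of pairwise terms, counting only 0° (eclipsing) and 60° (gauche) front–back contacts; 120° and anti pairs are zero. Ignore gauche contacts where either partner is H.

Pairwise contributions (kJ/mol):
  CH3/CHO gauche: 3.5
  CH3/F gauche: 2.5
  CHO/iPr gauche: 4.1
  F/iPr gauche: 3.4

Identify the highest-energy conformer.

A (staggered): CH3–F gauche, iPr–CHO gauche; 2.5 + 4.1 = 6.6 kJ/mol.
B (staggered): CH3–CHO gauche, iPr–F gauche, iPr–CHO gauche; 3.5 + 3.4 + 4.1 = 11.0 kJ/mol.
C (staggered): CH3–F gauche, CH3–CHO gauche, iPr–F gauche; 2.5 + 3.5 + 3.4 = 9.4 kJ/mol.
B has the highest total (11.0 kJ/mol).

B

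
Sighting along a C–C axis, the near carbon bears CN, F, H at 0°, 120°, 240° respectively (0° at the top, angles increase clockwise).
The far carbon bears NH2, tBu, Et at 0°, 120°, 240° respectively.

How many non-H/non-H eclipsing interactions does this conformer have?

2

Non-H eclipsing pairs: CN(0°)/NH2(0°); F(120°)/tBu(120°) — 2 interactions.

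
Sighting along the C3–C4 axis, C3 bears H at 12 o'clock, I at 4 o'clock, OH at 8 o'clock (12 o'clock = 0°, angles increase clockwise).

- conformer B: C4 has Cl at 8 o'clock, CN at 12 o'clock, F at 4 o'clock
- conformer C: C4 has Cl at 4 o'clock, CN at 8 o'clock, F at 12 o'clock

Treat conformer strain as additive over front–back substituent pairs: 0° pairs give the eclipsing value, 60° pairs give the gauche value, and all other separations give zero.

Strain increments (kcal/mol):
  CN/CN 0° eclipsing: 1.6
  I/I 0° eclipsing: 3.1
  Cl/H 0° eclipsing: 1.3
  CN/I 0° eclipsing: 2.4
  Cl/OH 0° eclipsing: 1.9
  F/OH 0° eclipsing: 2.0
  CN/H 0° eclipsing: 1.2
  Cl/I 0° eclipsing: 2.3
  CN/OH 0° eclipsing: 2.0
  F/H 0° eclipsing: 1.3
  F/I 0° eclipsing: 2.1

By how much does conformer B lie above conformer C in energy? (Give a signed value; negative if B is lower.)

-0.4 kcal/mol

B (eclipsed): H(0°)/CN(0°) eclipsed 1.2; I(120°)/F(120°) eclipsed 2.1; OH(240°)/Cl(240°) eclipsed 1.9 → 5.2 kcal/mol.
C (eclipsed): H(0°)/F(0°) eclipsed 1.3; I(120°)/Cl(120°) eclipsed 2.3; OH(240°)/CN(240°) eclipsed 2.0 → 5.6 kcal/mol.
E(B) − E(C) = 5.2 − 5.6 = -0.4 kcal/mol.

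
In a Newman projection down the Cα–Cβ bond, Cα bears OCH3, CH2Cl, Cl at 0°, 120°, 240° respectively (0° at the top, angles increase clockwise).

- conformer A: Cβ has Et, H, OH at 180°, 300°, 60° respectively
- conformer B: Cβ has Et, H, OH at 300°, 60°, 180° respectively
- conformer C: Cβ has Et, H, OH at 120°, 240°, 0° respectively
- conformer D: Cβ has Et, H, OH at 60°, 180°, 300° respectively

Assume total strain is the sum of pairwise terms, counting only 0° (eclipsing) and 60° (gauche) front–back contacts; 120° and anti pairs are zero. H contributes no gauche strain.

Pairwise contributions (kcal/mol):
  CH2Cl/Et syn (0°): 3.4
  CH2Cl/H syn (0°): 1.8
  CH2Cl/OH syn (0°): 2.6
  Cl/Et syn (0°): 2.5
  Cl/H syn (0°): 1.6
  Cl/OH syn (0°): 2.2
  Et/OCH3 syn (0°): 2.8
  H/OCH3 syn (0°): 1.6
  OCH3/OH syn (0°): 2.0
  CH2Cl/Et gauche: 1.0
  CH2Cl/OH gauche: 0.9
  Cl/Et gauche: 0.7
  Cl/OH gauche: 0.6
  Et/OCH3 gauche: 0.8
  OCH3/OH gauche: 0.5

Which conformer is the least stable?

A (staggered): OCH3(0°)/OH(60°) gauche 0.5; CH2Cl(120°)/Et(180°) gauche 1.0; CH2Cl(120°)/OH(60°) gauche 0.9; Cl(240°)/Et(180°) gauche 0.7 → 3.1 kcal/mol.
B (staggered): OCH3(0°)/Et(300°) gauche 0.8; CH2Cl(120°)/OH(180°) gauche 0.9; Cl(240°)/Et(300°) gauche 0.7; Cl(240°)/OH(180°) gauche 0.6 → 3.0 kcal/mol.
C (eclipsed): OCH3(0°)/OH(0°) eclipsed 2.0; CH2Cl(120°)/Et(120°) eclipsed 3.4; Cl(240°)/H(240°) eclipsed 1.6 → 7.0 kcal/mol.
D (staggered): OCH3(0°)/Et(60°) gauche 0.8; OCH3(0°)/OH(300°) gauche 0.5; CH2Cl(120°)/Et(60°) gauche 1.0; Cl(240°)/OH(300°) gauche 0.6 → 2.9 kcal/mol.
C has the highest total (7.0 kcal/mol).

C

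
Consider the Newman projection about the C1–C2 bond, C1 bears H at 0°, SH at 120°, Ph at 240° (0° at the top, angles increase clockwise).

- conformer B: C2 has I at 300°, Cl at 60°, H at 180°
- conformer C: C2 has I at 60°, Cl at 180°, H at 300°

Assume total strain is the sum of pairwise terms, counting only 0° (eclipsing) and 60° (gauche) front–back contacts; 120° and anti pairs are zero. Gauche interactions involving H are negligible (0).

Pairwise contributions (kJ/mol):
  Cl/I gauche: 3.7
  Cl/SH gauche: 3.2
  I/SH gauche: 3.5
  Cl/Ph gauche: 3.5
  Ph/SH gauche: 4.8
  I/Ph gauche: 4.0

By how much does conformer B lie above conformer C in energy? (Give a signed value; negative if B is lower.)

-3.0 kJ/mol

B (staggered): SH–Cl gauche, Ph–I gauche; 3.2 + 4.0 = 7.2 kJ/mol.
C (staggered): SH–I gauche, SH–Cl gauche, Ph–Cl gauche; 3.5 + 3.2 + 3.5 = 10.2 kJ/mol.
E(B) − E(C) = 7.2 − 10.2 = -3.0 kJ/mol.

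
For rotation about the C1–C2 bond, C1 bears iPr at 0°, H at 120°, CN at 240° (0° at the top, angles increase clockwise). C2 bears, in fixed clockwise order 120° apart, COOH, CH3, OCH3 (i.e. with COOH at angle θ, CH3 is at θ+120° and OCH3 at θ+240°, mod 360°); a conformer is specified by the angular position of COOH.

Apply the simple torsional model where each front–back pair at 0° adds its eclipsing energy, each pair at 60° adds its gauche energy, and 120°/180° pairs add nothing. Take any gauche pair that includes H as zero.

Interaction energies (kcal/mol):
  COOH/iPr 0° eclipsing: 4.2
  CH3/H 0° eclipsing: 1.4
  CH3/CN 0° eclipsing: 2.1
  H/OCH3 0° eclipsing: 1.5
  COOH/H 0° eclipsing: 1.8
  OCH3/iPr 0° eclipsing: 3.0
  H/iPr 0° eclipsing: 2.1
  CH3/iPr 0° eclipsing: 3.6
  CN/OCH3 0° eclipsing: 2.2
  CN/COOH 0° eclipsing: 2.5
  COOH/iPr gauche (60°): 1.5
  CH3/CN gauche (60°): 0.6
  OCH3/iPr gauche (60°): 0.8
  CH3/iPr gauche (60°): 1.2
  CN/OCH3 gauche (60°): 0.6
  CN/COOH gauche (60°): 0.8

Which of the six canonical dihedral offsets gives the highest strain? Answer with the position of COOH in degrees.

0°

COOH at 0° is eclipsed. iPr at 0° is eclipsed with COOH at 0° (4.2); H at 120° is eclipsed with CH3 at 120° (1.4); CN at 240° is eclipsed with OCH3 at 240° (2.2). Total 7.8 kcal/mol.
COOH at 60° is staggered. iPr at 0° is gauche with COOH at 60° (1.5); iPr at 0° is gauche with OCH3 at 300° (0.8); CN at 240° is gauche with CH3 at 180° (0.6); CN at 240° is gauche with OCH3 at 300° (0.6). Total 3.5 kcal/mol.
COOH at 120° is eclipsed. iPr at 0° is eclipsed with OCH3 at 0° (3.0); H at 120° is eclipsed with COOH at 120° (1.8); CN at 240° is eclipsed with CH3 at 240° (2.1). Total 6.9 kcal/mol.
COOH at 180° is staggered. iPr at 0° is gauche with CH3 at 300° (1.2); iPr at 0° is gauche with OCH3 at 60° (0.8); CN at 240° is gauche with COOH at 180° (0.8); CN at 240° is gauche with CH3 at 300° (0.6). Total 3.4 kcal/mol.
COOH at 240° is eclipsed. iPr at 0° is eclipsed with CH3 at 0° (3.6); H at 120° is eclipsed with OCH3 at 120° (1.5); CN at 240° is eclipsed with COOH at 240° (2.5). Total 7.6 kcal/mol.
COOH at 300° is staggered. iPr at 0° is gauche with COOH at 300° (1.5); iPr at 0° is gauche with CH3 at 60° (1.2); CN at 240° is gauche with COOH at 300° (0.8); CN at 240° is gauche with OCH3 at 180° (0.6). Total 4.1 kcal/mol.
The maximum (7.8 kcal/mol) occurs with COOH at 0°.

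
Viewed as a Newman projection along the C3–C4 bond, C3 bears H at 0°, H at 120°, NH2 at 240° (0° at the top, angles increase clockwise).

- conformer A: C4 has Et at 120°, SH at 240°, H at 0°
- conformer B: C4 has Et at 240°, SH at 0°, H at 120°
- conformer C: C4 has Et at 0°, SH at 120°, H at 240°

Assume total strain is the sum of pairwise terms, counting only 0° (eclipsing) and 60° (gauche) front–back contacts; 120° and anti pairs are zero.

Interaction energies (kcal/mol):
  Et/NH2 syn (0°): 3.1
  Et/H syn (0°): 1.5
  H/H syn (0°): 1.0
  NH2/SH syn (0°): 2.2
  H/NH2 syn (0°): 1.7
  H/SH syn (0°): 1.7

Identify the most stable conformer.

A (eclipsed): H(0°)/H(0°) eclipsed 1.0; H(120°)/Et(120°) eclipsed 1.5; NH2(240°)/SH(240°) eclipsed 2.2 → 4.7 kcal/mol.
B (eclipsed): H(0°)/SH(0°) eclipsed 1.7; H(120°)/H(120°) eclipsed 1.0; NH2(240°)/Et(240°) eclipsed 3.1 → 5.8 kcal/mol.
C (eclipsed): H(0°)/Et(0°) eclipsed 1.5; H(120°)/SH(120°) eclipsed 1.7; NH2(240°)/H(240°) eclipsed 1.7 → 4.9 kcal/mol.
A has the lowest total (4.7 kcal/mol).

A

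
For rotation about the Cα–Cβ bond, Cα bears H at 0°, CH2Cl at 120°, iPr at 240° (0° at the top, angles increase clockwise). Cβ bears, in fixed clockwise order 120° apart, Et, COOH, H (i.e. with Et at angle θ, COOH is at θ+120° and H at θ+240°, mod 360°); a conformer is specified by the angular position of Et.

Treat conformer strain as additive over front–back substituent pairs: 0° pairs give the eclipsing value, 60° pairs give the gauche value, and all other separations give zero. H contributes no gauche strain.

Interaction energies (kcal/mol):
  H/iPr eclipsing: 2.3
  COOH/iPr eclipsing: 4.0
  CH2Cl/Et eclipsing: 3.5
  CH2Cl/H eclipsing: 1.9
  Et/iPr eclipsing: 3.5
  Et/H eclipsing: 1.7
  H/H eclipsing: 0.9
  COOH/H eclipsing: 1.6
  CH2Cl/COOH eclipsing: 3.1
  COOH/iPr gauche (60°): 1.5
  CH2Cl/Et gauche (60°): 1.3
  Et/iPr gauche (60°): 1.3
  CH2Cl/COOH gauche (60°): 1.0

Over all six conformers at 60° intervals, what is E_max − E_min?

Et at 0° (eclipsed): H(0°)/Et(0°) eclipsed 1.7; CH2Cl(120°)/COOH(120°) eclipsed 3.1; iPr(240°)/H(240°) eclipsed 2.3 → 7.1 kcal/mol.
Et at 60° (staggered): CH2Cl(120°)/Et(60°) gauche 1.3; CH2Cl(120°)/COOH(180°) gauche 1.0; iPr(240°)/COOH(180°) gauche 1.5 → 3.8 kcal/mol.
Et at 120° (eclipsed): H(0°)/H(0°) eclipsed 0.9; CH2Cl(120°)/Et(120°) eclipsed 3.5; iPr(240°)/COOH(240°) eclipsed 4.0 → 8.4 kcal/mol.
Et at 180° (staggered): CH2Cl(120°)/Et(180°) gauche 1.3; iPr(240°)/Et(180°) gauche 1.3; iPr(240°)/COOH(300°) gauche 1.5 → 4.1 kcal/mol.
Et at 240° (eclipsed): H(0°)/COOH(0°) eclipsed 1.6; CH2Cl(120°)/H(120°) eclipsed 1.9; iPr(240°)/Et(240°) eclipsed 3.5 → 7.0 kcal/mol.
Et at 300° (staggered): CH2Cl(120°)/COOH(60°) gauche 1.0; iPr(240°)/Et(300°) gauche 1.3 → 2.3 kcal/mol.
Max at 120° (8.4 kcal/mol), min at 300° (2.3 kcal/mol); barrier = 6.1 kcal/mol.

6.1 kcal/mol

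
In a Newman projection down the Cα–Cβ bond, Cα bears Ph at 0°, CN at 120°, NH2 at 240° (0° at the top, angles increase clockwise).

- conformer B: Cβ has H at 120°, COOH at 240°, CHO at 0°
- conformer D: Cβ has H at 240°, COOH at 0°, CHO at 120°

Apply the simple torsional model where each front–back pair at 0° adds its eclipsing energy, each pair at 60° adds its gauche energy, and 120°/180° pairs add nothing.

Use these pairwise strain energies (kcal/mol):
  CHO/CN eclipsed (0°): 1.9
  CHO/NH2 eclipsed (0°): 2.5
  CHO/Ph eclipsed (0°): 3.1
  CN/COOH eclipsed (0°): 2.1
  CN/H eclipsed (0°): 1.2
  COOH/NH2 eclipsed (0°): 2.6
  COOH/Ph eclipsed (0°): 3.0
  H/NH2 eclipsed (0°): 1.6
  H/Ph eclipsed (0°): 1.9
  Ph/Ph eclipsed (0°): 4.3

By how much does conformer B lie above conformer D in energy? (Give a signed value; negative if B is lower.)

+0.4 kcal/mol

B (eclipsed): Ph–CHO eclipsed, CN–H eclipsed, NH2–COOH eclipsed; 3.1 + 1.2 + 2.6 = 6.9 kcal/mol.
D (eclipsed): Ph–COOH eclipsed, CN–CHO eclipsed, NH2–H eclipsed; 3.0 + 1.9 + 1.6 = 6.5 kcal/mol.
E(B) − E(D) = 6.9 − 6.5 = +0.4 kcal/mol.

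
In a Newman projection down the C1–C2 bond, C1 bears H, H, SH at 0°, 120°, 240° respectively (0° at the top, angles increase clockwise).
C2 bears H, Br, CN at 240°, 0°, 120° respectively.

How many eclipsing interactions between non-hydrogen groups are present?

Every eclipsing pair involves H, so the count is 0.

0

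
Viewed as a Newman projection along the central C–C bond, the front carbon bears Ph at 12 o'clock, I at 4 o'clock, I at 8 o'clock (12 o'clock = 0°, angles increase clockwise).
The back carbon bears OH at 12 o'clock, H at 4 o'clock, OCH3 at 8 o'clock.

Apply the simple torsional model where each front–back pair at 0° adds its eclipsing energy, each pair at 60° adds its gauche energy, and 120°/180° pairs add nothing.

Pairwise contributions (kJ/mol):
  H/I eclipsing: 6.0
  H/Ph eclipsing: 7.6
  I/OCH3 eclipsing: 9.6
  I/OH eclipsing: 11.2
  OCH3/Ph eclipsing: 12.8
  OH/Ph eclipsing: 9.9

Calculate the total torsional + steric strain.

25.5 kJ/mol

This conformer is eclipsed. Ph at 0° is eclipsed with OH at 0° (9.9); I at 120° is eclipsed with H at 120° (6.0); I at 240° is eclipsed with OCH3 at 240° (9.6). Total 25.5 kJ/mol.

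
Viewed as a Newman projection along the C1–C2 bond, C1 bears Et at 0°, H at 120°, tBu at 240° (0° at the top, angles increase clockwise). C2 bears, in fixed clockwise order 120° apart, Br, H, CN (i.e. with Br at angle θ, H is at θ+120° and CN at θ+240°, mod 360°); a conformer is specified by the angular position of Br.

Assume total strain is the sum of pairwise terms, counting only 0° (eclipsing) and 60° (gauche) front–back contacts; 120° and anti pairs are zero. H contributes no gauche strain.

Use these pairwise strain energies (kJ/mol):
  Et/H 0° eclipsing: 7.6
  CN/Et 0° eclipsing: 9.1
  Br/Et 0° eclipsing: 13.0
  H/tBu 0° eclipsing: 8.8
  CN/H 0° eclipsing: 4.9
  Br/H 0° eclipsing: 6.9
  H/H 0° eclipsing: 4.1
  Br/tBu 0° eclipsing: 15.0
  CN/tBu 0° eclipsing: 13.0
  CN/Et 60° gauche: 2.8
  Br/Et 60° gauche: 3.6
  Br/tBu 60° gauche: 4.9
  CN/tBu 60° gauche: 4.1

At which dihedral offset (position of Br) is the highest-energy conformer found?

Br at 0° is eclipsed. Et at 0° is eclipsed with Br at 0° (13.0); H at 120° is eclipsed with H at 120° (4.1); tBu at 240° is eclipsed with CN at 240° (13.0). Total 30.1 kJ/mol.
Br at 60° is staggered. Et at 0° is gauche with Br at 60° (3.6); Et at 0° is gauche with CN at 300° (2.8); tBu at 240° is gauche with CN at 300° (4.1). Total 10.5 kJ/mol.
Br at 120° is eclipsed. Et at 0° is eclipsed with CN at 0° (9.1); H at 120° is eclipsed with Br at 120° (6.9); tBu at 240° is eclipsed with H at 240° (8.8). Total 24.8 kJ/mol.
Br at 180° is staggered. Et at 0° is gauche with CN at 60° (2.8); tBu at 240° is gauche with Br at 180° (4.9). Total 7.7 kJ/mol.
Br at 240° is eclipsed. Et at 0° is eclipsed with H at 0° (7.6); H at 120° is eclipsed with CN at 120° (4.9); tBu at 240° is eclipsed with Br at 240° (15.0). Total 27.5 kJ/mol.
Br at 300° is staggered. Et at 0° is gauche with Br at 300° (3.6); tBu at 240° is gauche with Br at 300° (4.9); tBu at 240° is gauche with CN at 180° (4.1). Total 12.6 kJ/mol.
The maximum (30.1 kJ/mol) occurs with Br at 0°.

0°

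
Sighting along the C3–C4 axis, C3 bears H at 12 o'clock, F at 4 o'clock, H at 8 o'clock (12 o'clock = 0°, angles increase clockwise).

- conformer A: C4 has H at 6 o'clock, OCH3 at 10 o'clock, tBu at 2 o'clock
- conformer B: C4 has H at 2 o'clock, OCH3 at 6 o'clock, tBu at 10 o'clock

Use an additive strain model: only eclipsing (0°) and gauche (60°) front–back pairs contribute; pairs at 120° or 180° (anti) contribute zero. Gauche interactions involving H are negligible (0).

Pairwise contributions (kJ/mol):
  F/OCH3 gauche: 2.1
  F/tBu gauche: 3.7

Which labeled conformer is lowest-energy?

B

A (staggered): F–tBu gauche; 3.7 = 3.7 kJ/mol.
B (staggered): F–OCH3 gauche; 2.1 = 2.1 kJ/mol.
B has the lowest total (2.1 kJ/mol).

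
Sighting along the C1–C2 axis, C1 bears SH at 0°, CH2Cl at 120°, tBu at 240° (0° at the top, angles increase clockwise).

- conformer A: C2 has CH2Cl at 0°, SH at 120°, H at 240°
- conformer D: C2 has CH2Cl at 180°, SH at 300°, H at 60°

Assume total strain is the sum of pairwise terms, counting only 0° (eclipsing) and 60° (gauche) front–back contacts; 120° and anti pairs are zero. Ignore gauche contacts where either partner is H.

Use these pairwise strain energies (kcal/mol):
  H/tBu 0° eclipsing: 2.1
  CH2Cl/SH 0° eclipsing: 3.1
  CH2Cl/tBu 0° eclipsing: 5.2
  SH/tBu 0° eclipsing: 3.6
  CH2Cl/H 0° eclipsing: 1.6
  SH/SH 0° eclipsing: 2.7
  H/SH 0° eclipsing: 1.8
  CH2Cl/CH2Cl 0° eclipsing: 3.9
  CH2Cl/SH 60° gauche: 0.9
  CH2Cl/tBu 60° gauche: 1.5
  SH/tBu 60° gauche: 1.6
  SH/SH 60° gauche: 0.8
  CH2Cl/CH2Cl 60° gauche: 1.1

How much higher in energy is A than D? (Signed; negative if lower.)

A is eclipsed. SH at 0° is eclipsed with CH2Cl at 0° (3.1); CH2Cl at 120° is eclipsed with SH at 120° (3.1); tBu at 240° is eclipsed with H at 240° (2.1). Total 8.3 kcal/mol.
D is staggered. SH at 0° is gauche with SH at 300° (0.8); CH2Cl at 120° is gauche with CH2Cl at 180° (1.1); tBu at 240° is gauche with CH2Cl at 180° (1.5); tBu at 240° is gauche with SH at 300° (1.6). Total 5.0 kcal/mol.
E(A) − E(D) = 8.3 − 5.0 = +3.3 kcal/mol.

+3.3 kcal/mol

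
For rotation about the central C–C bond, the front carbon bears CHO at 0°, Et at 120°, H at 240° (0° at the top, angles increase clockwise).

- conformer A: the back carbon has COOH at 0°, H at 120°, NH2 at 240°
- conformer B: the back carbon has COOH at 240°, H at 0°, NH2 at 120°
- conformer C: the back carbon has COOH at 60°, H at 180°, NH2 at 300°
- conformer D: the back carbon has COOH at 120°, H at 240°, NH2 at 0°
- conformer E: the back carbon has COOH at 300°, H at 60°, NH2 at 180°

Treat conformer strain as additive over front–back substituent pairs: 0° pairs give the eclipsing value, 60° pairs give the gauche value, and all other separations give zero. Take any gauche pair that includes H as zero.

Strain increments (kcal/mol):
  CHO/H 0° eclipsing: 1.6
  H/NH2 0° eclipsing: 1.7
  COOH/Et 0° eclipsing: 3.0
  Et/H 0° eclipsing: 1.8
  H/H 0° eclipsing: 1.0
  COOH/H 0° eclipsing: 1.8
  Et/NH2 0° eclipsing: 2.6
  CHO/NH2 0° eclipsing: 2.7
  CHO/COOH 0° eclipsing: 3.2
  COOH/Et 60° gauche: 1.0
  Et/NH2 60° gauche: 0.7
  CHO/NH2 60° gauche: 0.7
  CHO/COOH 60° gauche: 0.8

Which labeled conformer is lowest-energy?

E

A (eclipsed): CHO(0°)/COOH(0°) eclipsed 3.2; Et(120°)/H(120°) eclipsed 1.8; H(240°)/NH2(240°) eclipsed 1.7 → 6.7 kcal/mol.
B (eclipsed): CHO(0°)/H(0°) eclipsed 1.6; Et(120°)/NH2(120°) eclipsed 2.6; H(240°)/COOH(240°) eclipsed 1.8 → 6.0 kcal/mol.
C (staggered): CHO(0°)/COOH(60°) gauche 0.8; CHO(0°)/NH2(300°) gauche 0.7; Et(120°)/COOH(60°) gauche 1.0 → 2.5 kcal/mol.
D (eclipsed): CHO(0°)/NH2(0°) eclipsed 2.7; Et(120°)/COOH(120°) eclipsed 3.0; H(240°)/H(240°) eclipsed 1.0 → 6.7 kcal/mol.
E (staggered): CHO(0°)/COOH(300°) gauche 0.8; Et(120°)/NH2(180°) gauche 0.7 → 1.5 kcal/mol.
E has the lowest total (1.5 kcal/mol).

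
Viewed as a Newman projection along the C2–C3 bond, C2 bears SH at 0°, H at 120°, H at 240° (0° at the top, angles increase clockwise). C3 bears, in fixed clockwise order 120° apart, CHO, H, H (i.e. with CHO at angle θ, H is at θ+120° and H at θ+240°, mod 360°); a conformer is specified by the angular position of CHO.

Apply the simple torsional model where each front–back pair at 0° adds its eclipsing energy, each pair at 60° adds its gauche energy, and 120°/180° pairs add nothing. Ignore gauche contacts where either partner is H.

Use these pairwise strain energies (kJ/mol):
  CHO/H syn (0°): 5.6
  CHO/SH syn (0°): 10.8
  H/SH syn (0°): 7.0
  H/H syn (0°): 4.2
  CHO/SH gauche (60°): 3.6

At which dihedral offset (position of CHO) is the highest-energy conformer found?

0°

CHO at 0° is eclipsed. SH at 0° is eclipsed with CHO at 0° (10.8); H at 120° is eclipsed with H at 120° (4.2); H at 240° is eclipsed with H at 240° (4.2). Total 19.2 kJ/mol.
CHO at 60° is staggered. SH at 0° is gauche with CHO at 60° (3.6). Total 3.6 kJ/mol.
CHO at 120° is eclipsed. SH at 0° is eclipsed with H at 0° (7.0); H at 120° is eclipsed with CHO at 120° (5.6); H at 240° is eclipsed with H at 240° (4.2). Total 16.8 kJ/mol.
CHO at 180° (staggered): no non-H gauche contacts → 0.0 kJ/mol.
CHO at 240° is eclipsed. SH at 0° is eclipsed with H at 0° (7.0); H at 120° is eclipsed with H at 120° (4.2); H at 240° is eclipsed with CHO at 240° (5.6). Total 16.8 kJ/mol.
CHO at 300° is staggered. SH at 0° is gauche with CHO at 300° (3.6). Total 3.6 kJ/mol.
The maximum (19.2 kJ/mol) occurs with CHO at 0°.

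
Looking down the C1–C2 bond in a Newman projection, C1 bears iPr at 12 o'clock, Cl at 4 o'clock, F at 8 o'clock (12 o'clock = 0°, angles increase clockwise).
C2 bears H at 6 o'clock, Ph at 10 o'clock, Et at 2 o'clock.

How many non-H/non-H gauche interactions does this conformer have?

4

Non-H gauche pairs: iPr(0°)/Ph(300°); iPr(0°)/Et(60°); Cl(120°)/Et(60°); F(240°)/Ph(300°) — 4 interactions.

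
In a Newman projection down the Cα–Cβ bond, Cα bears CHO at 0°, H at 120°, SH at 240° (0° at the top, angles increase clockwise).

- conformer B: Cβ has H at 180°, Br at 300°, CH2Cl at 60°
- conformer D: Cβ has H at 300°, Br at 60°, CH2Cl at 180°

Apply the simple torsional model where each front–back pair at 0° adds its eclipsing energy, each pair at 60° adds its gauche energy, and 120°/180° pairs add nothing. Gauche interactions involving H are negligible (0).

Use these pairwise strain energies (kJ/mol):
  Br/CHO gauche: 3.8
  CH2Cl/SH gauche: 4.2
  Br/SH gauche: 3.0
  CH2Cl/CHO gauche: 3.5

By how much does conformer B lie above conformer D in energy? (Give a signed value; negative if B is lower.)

B (staggered): CHO(0°)/Br(300°) gauche 3.8; CHO(0°)/CH2Cl(60°) gauche 3.5; SH(240°)/Br(300°) gauche 3.0 → 10.3 kJ/mol.
D (staggered): CHO(0°)/Br(60°) gauche 3.8; SH(240°)/CH2Cl(180°) gauche 4.2 → 8.0 kJ/mol.
E(B) − E(D) = 10.3 − 8.0 = +2.3 kJ/mol.

+2.3 kJ/mol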